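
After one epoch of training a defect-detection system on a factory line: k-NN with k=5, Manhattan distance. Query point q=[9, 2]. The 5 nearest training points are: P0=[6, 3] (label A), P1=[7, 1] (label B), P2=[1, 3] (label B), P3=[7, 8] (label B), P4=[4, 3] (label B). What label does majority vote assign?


d(q,P0) = 4  (label A)
d(q,P1) = 3  (label B)
d(q,P2) = 9  (label B)
d(q,P3) = 8  (label B)
d(q,P4) = 6  (label B)
Votes: A=1, B=4
Majority → B

B


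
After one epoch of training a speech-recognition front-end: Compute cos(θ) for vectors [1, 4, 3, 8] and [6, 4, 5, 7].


A·B = 1·6 + 4·4 + 3·5 + 8·7 = 93
‖A‖ = √90 = 9.4868, ‖B‖ = √126 = 11.225
cos = 93/(√90·√126) = 93/√11340 = 0.8733

0.8733


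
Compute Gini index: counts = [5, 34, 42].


Probabilities: [5/81, 34/81, 42/81] ≈ [0.0617, 0.4198, 0.5185]
Σpᵢ² = (25 + 1156 + 1764)/81² = 2945/6561
Gini = 1 - Σpᵢ² = 1 - 2945/6561 = 0.5511

0.5511


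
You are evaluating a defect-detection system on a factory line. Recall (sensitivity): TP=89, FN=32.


Recall = TP/(TP+FN)
= 89/(89+32)
= 89/121 = 73.55%

73.55%


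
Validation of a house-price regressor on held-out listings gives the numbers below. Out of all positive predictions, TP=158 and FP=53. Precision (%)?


Precision = TP/(TP+FP)
= 158/(158+53)
= 158/211 = 74.88%

74.88%


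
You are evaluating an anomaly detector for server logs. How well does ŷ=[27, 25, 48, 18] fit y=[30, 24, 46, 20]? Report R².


ȳ = 30
SS_res = Σ(y-ŷ)² = 18
SS_tot = Σ(y-ȳ)² = 392
R² = 1 - SS_res/SS_tot = 1 - 0.0459 = 0.9541

0.9541


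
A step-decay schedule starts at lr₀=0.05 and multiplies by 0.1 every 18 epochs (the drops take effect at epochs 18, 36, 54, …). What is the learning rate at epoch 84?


n_drops = ⌊84/18⌋ = 4
lr = 0.05·0.1^4 = 0.05·0.0001 = 0.000005

0.000005


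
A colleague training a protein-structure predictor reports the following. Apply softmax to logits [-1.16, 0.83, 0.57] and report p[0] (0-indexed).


Exponentials: e^-1.16=0.3135, e^0.83=2.2933, e^0.57=1.7683
Sum = 4.3751
Softmax = [0.0717, 0.5242, 0.4042]
p[0] = 0.3135/4.3751 = 0.0717

0.0717


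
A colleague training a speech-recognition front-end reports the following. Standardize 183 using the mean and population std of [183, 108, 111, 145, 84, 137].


μ = 128, σ = 31.6754
z = (183 - 128)/31.6754 = 1.7364

1.7364


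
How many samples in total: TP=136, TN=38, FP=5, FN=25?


Total = TP + TN + FP + FN
= 136 + 38 + 5 + 25
= 204
(Predicted positive: 141, predicted negative: 63)

204


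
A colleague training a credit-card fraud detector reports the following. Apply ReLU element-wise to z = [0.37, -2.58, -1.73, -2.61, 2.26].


ReLU(0.37) = max(0, 0.37) = 0.37
ReLU(-2.58) = max(0, -2.58) = 0.0
ReLU(-1.73) = max(0, -1.73) = 0.0
ReLU(-2.61) = max(0, -2.61) = 0.0
ReLU(2.26) = max(0, 2.26) = 2.26
result = [0.37, 0.0, 0.0, 0.0, 2.26]

[0.37, 0.0, 0.0, 0.0, 2.26]


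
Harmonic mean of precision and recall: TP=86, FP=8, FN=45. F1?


Precision = 86/94 = 0.9149
Recall = 86/131 = 0.6565
F1 = 2·P·R/(P+R) = 2·TP/(2·TP+FP+FN) = 172/(172+8+45) = 172/225 = 0.7644

0.7644


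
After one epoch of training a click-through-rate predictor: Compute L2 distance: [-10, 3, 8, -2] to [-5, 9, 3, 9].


d = √((-10+ 5)² + (3-9)² + (8-3)² + (-2-9)²)
  = √(25 + 36 + 25 + 121)
  = √207 = 14.3875

14.3875


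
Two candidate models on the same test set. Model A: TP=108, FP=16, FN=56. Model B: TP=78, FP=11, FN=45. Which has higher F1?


Model A: P=108/124=0.871, R=108/164=0.6585, F1=2PR/(P+R)=2TP/(2TP+FP+FN)=216/288=0.75
Model B: P=78/89=0.8764, R=78/123=0.6341, F1=2PR/(P+R)=2TP/(2TP+FP+FN)=156/212=0.7358
0.75 > 0.7358 → Model A

Model A


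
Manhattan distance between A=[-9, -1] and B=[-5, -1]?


d = |-9+ 5| + |-1+ 1|
  = 4 + 0
  = 4

4


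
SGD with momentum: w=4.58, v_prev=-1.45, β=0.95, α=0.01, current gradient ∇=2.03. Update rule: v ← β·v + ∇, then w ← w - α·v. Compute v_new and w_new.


v_new = 0.95·-1.45 + 2.03 = -1.3775 + 2.03 = 0.6525
w_new = 4.58 - 0.01·0.6525 = 4.58 - 0.006525 = 4.573475

v_new=0.6525, w_new=4.573475


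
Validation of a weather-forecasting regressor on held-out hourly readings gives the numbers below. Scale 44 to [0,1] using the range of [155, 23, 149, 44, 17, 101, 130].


min=17, max=155
(44-17)/(155-17) = 27/138 = 0.1957

0.1957


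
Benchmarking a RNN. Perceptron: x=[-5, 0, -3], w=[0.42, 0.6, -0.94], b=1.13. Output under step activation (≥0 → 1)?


z = (-5)·(0.42) + (0)·(0.6) + (-3)·(-0.94) + 1.13
  = 1.85
step(z) = 1 (z≥0)

1


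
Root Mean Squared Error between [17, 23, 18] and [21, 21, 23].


MSE = 45/3 = 15
RMSE = √(45/3) = 3.873

3.873


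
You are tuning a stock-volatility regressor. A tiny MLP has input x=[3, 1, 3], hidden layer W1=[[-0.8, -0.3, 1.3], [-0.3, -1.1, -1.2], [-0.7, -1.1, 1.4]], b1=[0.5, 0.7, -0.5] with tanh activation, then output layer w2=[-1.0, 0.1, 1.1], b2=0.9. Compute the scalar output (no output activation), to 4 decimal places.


z1[0] = (-0.8)·(3) + (-0.3)·(1) + (1.3)·(3) + 0.5 = 1.7
z1[1] = (-0.3)·(3) + (-1.1)·(1) + (-1.2)·(3) + 0.7 = -4.9
z1[2] = (-0.7)·(3) + (-1.1)·(1) + (1.4)·(3) - 0.5 = 0.5
h = tanh(z1) = [0.9354, -0.9999, 0.4621]
output = (-1.0)·(0.9354) + (0.1)·(-0.9999) + (1.1)·(0.4621) + 0.9 = 0.3729

0.3729


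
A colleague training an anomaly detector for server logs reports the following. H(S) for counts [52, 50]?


Probabilities: [52/102, 50/102] ≈ [0.5098, 0.4902]
H = -((52/102)·log₂(52/102) + (50/102)·log₂(50/102))
  = 0.9997 bits

0.9997 bits


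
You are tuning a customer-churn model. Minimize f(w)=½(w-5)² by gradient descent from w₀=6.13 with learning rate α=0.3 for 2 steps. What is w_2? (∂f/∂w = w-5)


step 1: grad = 6.13-5 = 1.13; w = 6.13 - 0.3·(1.13) = 5.791
step 2: grad = 5.791-5 = 0.791; w = 5.791 - 0.3·(0.791) = 5.5537

5.5537


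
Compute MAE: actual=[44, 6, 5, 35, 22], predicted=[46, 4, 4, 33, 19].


Absolute errors: |44-46|=2, |6-4|=2, |5-4|=1, |35-33|=2, |22-19|=3
Sum = 10
MAE = 10/5 = 2

2


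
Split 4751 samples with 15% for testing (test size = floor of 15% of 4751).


Test = ⌊4751·15/100⌋ = 712
Train = 4751 - 712 = 4039

Train: 4039, Test: 712


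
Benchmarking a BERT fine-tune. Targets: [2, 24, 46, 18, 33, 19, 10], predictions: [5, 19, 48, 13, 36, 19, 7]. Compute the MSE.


Squared errors: (2-5)²=9, (24-19)²=25, (46-48)²=4, (18-13)²=25, (33-36)²=9, (19-19)²=0, (10-7)²=9
Sum = 81
MSE = 81/7 = 81/7

81/7


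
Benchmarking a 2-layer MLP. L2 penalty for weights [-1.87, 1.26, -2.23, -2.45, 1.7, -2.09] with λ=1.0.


‖w‖₂² = (-1.87)² + (1.26)² + (-2.23)² + (-2.45)² + (1.7)² + (-2.09)²
     = 3.4969 + 1.5876 + 4.9729 + 6.0025 + 2.89 + 4.3681
     = 23.318
λ·‖w‖₂² = 1.0·23.318 = 23.318

23.318


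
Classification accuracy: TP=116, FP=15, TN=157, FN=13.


Accuracy = (TP+TN)/(TP+TN+FP+FN)
= (116+157)/(301)
= 273/301 = 90.7%

90.7%


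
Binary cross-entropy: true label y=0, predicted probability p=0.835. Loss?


BCE = -[y·ln(p) + (1-y)·ln(1-p)]
= -0 - 1·ln(1-0.835)
= -ln(0.165) = 1.8018

1.8018


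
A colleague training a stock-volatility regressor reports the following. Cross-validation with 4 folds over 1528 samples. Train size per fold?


Fold size = 1528/4 = 382
Training per fold = 1528 - 382 = 1146

1146


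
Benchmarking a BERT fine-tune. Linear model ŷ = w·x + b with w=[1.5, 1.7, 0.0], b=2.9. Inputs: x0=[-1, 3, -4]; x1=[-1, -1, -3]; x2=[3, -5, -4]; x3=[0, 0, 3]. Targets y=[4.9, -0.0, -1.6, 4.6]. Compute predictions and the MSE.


ŷ0 = (1.5)·(-1) + (1.7)·(3) + (0.0)·(-4) + 2.9 = 6.5
ŷ1 = (1.5)·(-1) + (1.7)·(-1) + (0.0)·(-3) + 2.9 = -0.3
ŷ2 = (1.5)·(3) + (1.7)·(-5) + (0.0)·(-4) + 2.9 = -1.1
ŷ3 = (1.5)·(0) + (1.7)·(0) + (0.0)·(3) + 2.9 = 2.9
errors² = [2.56, 0.09, 0.25, 2.89]
MSE = 5.7900/4 = 1.4475

1.4475


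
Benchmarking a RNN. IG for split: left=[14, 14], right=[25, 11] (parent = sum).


Parent = [39, 25], H_parent = 0.9652
H_left = 1 (n=28), H_right = 0.888 (n=36)
H_children = (28/64)·1 + (36/64)·0.888 = 0.937
IG = 0.9652 - 0.937 = 0.0282

0.0282


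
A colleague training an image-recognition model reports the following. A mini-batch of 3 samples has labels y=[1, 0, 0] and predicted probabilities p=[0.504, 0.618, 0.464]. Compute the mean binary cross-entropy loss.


L[0] = -ln(0.504) = 0.6852
L[1] = -ln(1-0.618) = -ln(0.382) = 0.9623
L[2] = -ln(1-0.464) = -ln(0.536) = 0.6236
mean = (0.6852 + 0.9623 + 0.6236)/3 = 0.757

0.757


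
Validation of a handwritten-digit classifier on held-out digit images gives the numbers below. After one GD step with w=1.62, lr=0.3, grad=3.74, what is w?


w_new = w - α·∇
= 1.62 - 0.3·3.74
= 1.62 - 1.122
= 0.498

0.498


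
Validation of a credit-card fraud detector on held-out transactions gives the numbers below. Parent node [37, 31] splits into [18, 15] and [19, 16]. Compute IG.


Parent = [37, 31], H_parent = 0.9944
H_left = 0.994 (n=33), H_right = 0.9947 (n=35)
H_children = (33/68)·0.994 + (35/68)·0.9947 = 0.9944
IG = 0.9944 - 0.9944 = 0.0

0.0


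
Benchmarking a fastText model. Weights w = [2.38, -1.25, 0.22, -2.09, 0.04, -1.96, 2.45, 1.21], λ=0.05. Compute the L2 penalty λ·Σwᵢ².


‖w‖₂² = (2.38)² + (-1.25)² + (0.22)² + (-2.09)² + (0.04)² + (-1.96)² + (2.45)² + (1.21)²
     = 5.6644 + 1.5625 + 0.0484 + 4.3681 + 0.0016 + 3.8416 + 6.0025 + 1.4641
     = 22.9532
λ·‖w‖₂² = 0.05·22.9532 = 1.14766

1.14766


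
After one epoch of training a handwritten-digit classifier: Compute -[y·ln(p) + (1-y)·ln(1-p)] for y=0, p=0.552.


BCE = -[y·ln(p) + (1-y)·ln(1-p)]
= -0 - 1·ln(1-0.552)
= -ln(0.448) = 0.803

0.803


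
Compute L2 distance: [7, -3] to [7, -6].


d = √((7-7)² + (-3+ 6)²)
  = √(0 + 9)
  = √9 = 3.0

3.0


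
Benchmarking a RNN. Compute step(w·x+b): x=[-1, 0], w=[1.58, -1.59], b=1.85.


z = (-1)·(1.58) + (0)·(-1.59) + 1.85
  = 0.27
step(z) = 1 (z≥0)

1


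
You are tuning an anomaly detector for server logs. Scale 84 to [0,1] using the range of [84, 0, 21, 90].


min=0, max=90
(84-0)/(90-0) = 84/90 = 0.9333

0.9333


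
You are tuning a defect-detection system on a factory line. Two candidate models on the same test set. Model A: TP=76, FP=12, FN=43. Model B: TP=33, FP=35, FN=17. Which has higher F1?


Model A: P=76/88=0.8636, R=76/119=0.6387, F1=2PR/(P+R)=2TP/(2TP+FP+FN)=152/207=0.7343
Model B: P=33/68=0.4853, R=33/50=0.66, F1=2PR/(P+R)=2TP/(2TP+FP+FN)=66/118=0.5593
0.7343 > 0.5593 → Model A

Model A


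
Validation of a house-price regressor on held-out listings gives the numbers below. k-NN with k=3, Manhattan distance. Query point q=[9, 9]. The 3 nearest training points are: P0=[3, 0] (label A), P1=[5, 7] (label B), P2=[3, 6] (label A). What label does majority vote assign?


d(q,P0) = 15  (label A)
d(q,P1) = 6  (label B)
d(q,P2) = 9  (label A)
Votes: A=2, B=1
Majority → A

A


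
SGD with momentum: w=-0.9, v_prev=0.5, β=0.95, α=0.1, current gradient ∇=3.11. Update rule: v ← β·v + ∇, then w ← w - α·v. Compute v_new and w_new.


v_new = 0.95·0.5 + 3.11 = 0.475 + 3.11 = 3.585
w_new = -0.9 - 0.1·3.585 = -0.9 - 0.3585 = -1.2585

v_new=3.585, w_new=-1.2585


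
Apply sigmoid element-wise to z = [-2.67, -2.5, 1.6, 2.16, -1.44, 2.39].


σ(-2.67) = 1/(1+e^2.67) = 0.0648
σ(-2.5) = 1/(1+e^2.5) = 0.0759
σ(1.6) = 1/(1+e^-1.6) = 0.832
σ(2.16) = 1/(1+e^-2.16) = 0.8966
σ(-1.44) = 1/(1+e^1.44) = 0.1915
σ(2.39) = 1/(1+e^-2.39) = 0.9161
result = [0.0648, 0.0759, 0.832, 0.8966, 0.1915, 0.9161]

[0.0648, 0.0759, 0.832, 0.8966, 0.1915, 0.9161]


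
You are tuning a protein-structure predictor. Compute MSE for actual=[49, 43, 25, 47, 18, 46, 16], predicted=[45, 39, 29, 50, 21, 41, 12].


Squared errors: (49-45)²=16, (43-39)²=16, (25-29)²=16, (47-50)²=9, (18-21)²=9, (46-41)²=25, (16-12)²=16
Sum = 107
MSE = 107/7 = 107/7

107/7


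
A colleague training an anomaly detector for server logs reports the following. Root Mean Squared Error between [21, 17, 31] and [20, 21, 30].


MSE = 18/3 = 6
RMSE = √(18/3) = 2.4495

2.4495


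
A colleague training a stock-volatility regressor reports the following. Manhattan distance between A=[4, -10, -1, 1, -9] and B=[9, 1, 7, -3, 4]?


d = |4-9| + |-10-1| + |-1-7| + |1+ 3| + |-9-4|
  = 5 + 11 + 8 + 4 + 13
  = 41

41


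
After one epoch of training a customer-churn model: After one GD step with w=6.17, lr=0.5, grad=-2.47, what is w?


w_new = w - α·∇
= 6.17 - 0.5·-2.47
= 6.17 + 1.235
= 7.405

7.405


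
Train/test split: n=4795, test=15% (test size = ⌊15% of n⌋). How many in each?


Test = ⌊4795·15/100⌋ = 719
Train = 4795 - 719 = 4076

Train: 4076, Test: 719


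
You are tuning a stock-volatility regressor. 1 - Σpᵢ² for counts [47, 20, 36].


Probabilities: [47/103, 20/103, 36/103] ≈ [0.4563, 0.1942, 0.3495]
Σpᵢ² = (2209 + 400 + 1296)/103² = 3905/10609
Gini = 1 - Σpᵢ² = 1 - 3905/10609 = 0.6319

0.6319


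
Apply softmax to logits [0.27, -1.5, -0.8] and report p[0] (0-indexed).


Exponentials: e^0.27=1.31, e^-1.5=0.2231, e^-0.8=0.4493
Sum = 1.9824
Softmax = [0.6608, 0.1126, 0.2267]
p[0] = 1.31/1.9824 = 0.6608

0.6608


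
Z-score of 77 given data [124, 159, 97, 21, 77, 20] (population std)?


μ = 83, σ = 50.8298
z = (77 - 83)/50.8298 = -0.118

-0.118


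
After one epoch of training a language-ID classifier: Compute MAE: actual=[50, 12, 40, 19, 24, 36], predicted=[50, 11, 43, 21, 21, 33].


Absolute errors: |50-50|=0, |12-11|=1, |40-43|=3, |19-21|=2, |24-21|=3, |36-33|=3
Sum = 12
MAE = 12/6 = 2

2


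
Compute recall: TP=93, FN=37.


Recall = TP/(TP+FN)
= 93/(93+37)
= 93/130 = 71.54%

71.54%


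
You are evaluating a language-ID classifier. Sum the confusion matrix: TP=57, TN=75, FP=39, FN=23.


Total = TP + TN + FP + FN
= 57 + 75 + 39 + 23
= 194
(Predicted positive: 96, predicted negative: 98)

194


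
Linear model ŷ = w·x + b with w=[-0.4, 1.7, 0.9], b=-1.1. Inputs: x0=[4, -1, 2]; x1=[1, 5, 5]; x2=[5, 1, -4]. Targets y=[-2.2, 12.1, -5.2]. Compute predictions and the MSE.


ŷ0 = (-0.4)·(4) + (1.7)·(-1) + (0.9)·(2) - 1.1 = -2.6
ŷ1 = (-0.4)·(1) + (1.7)·(5) + (0.9)·(5) - 1.1 = 11.5
ŷ2 = (-0.4)·(5) + (1.7)·(1) + (0.9)·(-4) - 1.1 = -5.0
errors² = [0.16, 0.36, 0.04]
MSE = 0.5600/3 = 0.1867

0.1867


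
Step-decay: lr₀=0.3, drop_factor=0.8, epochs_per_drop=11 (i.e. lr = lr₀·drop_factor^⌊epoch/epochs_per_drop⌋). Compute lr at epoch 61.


n_drops = ⌊61/11⌋ = 5
lr = 0.3·0.8^5 = 0.3·0.32768 = 0.098304

0.098304


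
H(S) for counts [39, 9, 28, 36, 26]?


Probabilities: [39/138, 9/138, 28/138, 36/138, 26/138] ≈ [0.2826, 0.0652, 0.2029, 0.2609, 0.1884]
H = -((39/138)·log₂(39/138) + (9/138)·log₂(9/138) + (28/138)·log₂(28/138) + (36/138)·log₂(36/138) + (26/138)·log₂(26/138))
  = 2.1984 bits

2.1984 bits


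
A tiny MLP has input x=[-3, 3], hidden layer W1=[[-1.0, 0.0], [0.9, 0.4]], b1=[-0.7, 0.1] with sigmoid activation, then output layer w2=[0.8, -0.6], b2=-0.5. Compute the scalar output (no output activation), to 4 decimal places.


z1[0] = (-1.0)·(-3) + (0.0)·(3) - 0.7 = 2.3
z1[1] = (0.9)·(-3) + (0.4)·(3) + 0.1 = -1.4
h = sigmoid(z1) = [0.9089, 0.1978]
output = (0.8)·(0.9089) + (-0.6)·(0.1978) - 0.5 = 0.1084

0.1084


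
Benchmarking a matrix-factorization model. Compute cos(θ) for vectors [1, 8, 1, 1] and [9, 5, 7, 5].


A·B = 1·9 + 8·5 + 1·7 + 1·5 = 61
‖A‖ = √67 = 8.1854, ‖B‖ = √180 = 13.4164
cos = 61/(√67·√180) = 61/√12060 = 0.5555

0.5555


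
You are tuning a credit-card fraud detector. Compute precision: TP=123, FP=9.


Precision = TP/(TP+FP)
= 123/(123+9)
= 123/132 = 93.18%

93.18%


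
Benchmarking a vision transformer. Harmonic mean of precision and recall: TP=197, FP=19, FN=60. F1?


Precision = 197/216 = 0.912
Recall = 197/257 = 0.7665
F1 = 2·P·R/(P+R) = 2·TP/(2·TP+FP+FN) = 394/(394+19+60) = 394/473 = 0.833

0.833


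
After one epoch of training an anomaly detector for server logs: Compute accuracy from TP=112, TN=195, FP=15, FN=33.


Accuracy = (TP+TN)/(TP+TN+FP+FN)
= (112+195)/(355)
= 307/355 = 86.48%

86.48%


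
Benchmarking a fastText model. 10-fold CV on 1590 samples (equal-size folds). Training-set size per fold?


Fold size = 1590/10 = 159
Training per fold = 1590 - 159 = 1431

1431


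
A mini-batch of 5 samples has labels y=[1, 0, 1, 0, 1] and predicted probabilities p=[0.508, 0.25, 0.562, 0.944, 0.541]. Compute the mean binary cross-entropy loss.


L[0] = -ln(0.508) = 0.6773
L[1] = -ln(1-0.25) = -ln(0.75) = 0.2877
L[2] = -ln(0.562) = 0.5763
L[3] = -ln(1-0.944) = -ln(0.056) = 2.8824
L[4] = -ln(0.541) = 0.6143
mean = (0.6773 + 0.2877 + 0.5763 + 2.8824 + 0.6143)/5 = 1.0076

1.0076


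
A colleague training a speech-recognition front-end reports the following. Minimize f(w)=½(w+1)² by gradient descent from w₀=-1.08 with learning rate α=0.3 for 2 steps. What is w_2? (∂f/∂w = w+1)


step 1: grad = -1.08+1 = -0.08; w = -1.08 - 0.3·(-0.08) = -1.056
step 2: grad = -1.056+1 = -0.056; w = -1.056 - 0.3·(-0.056) = -1.0392

-1.0392


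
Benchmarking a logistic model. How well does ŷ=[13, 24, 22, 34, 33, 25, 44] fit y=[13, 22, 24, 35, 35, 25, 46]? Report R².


ȳ = 28.5714
SS_res = Σ(y-ŷ)² = 17
SS_tot = Σ(y-ȳ)² = 705.71
R² = 1 - SS_res/SS_tot = 1 - 0.0241 = 0.9759

0.9759


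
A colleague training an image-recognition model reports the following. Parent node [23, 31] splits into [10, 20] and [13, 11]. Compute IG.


Parent = [23, 31], H_parent = 0.9841
H_left = 0.9183 (n=30), H_right = 0.995 (n=24)
H_children = (30/54)·0.9183 + (24/54)·0.995 = 0.9524
IG = 0.9841 - 0.9524 = 0.0317

0.0317


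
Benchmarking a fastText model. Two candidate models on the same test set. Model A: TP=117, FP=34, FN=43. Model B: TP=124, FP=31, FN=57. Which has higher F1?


Model A: P=117/151=0.7748, R=117/160=0.7312, F1=2PR/(P+R)=2TP/(2TP+FP+FN)=234/311=0.7524
Model B: P=124/155=0.8, R=124/181=0.6851, F1=2PR/(P+R)=2TP/(2TP+FP+FN)=248/336=0.7381
0.7524 > 0.7381 → Model A

Model A


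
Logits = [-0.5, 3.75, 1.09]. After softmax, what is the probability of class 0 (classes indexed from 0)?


Exponentials: e^-0.5=0.6065, e^3.75=42.5211, e^1.09=2.9743
Sum = 46.1019
Softmax = [0.0132, 0.9223, 0.0645]
p[0] = 0.6065/46.1019 = 0.0132

0.0132


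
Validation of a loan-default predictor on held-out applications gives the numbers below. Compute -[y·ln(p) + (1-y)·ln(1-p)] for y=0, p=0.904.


BCE = -[y·ln(p) + (1-y)·ln(1-p)]
= -0 - 1·ln(1-0.904)
= -ln(0.096) = 2.3434

2.3434


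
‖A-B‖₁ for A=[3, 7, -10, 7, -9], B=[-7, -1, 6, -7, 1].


d = |3+ 7| + |7+ 1| + |-10-6| + |7+ 7| + |-9-1|
  = 10 + 8 + 16 + 14 + 10
  = 58

58


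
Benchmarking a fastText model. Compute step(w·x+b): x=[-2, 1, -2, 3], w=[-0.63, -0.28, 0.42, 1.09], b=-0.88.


z = (-2)·(-0.63) + (1)·(-0.28) + (-2)·(0.42) + (3)·(1.09) - 0.88
  = 2.53
step(z) = 1 (z≥0)

1


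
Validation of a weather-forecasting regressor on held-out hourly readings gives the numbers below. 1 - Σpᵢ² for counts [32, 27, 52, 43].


Probabilities: [32/154, 27/154, 52/154, 43/154] ≈ [0.2078, 0.1753, 0.3377, 0.2792]
Σpᵢ² = (1024 + 729 + 2704 + 1849)/154² = 6306/23716
Gini = 1 - Σpᵢ² = 1 - 6306/23716 = 0.7341

0.7341


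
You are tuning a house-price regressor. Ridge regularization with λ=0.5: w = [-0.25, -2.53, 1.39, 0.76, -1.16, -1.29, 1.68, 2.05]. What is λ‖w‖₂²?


‖w‖₂² = (-0.25)² + (-2.53)² + (1.39)² + (0.76)² + (-1.16)² + (-1.29)² + (1.68)² + (2.05)²
     = 0.0625 + 6.4009 + 1.9321 + 0.5776 + 1.3456 + 1.6641 + 2.8224 + 4.2025
     = 19.0077
λ·‖w‖₂² = 0.5·19.0077 = 9.50385

9.50385


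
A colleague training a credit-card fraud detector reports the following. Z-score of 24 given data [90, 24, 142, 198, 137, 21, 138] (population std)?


μ = 107.1429, σ = 60.8756
z = (24 - 107.1429)/60.8756 = -1.3658

-1.3658


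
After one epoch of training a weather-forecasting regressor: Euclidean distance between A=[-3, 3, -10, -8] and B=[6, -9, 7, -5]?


d = √((-3-6)² + (3+ 9)² + (-10-7)² + (-8+ 5)²)
  = √(81 + 144 + 289 + 9)
  = √523 = 22.8692

22.8692


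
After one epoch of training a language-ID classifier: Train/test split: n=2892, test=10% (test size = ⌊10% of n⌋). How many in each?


Test = ⌊2892·10/100⌋ = 289
Train = 2892 - 289 = 2603

Train: 2603, Test: 289


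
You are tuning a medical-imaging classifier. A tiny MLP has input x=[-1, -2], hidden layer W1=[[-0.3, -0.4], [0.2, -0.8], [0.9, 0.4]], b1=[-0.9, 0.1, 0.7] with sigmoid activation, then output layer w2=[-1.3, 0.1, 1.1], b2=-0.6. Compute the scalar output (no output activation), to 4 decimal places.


z1[0] = (-0.3)·(-1) + (-0.4)·(-2) - 0.9 = 0.2
z1[1] = (0.2)·(-1) + (-0.8)·(-2) + 0.1 = 1.5
z1[2] = (0.9)·(-1) + (0.4)·(-2) + 0.7 = -1.0
h = sigmoid(z1) = [0.5498, 0.8176, 0.2689]
output = (-1.3)·(0.5498) + (0.1)·(0.8176) + (1.1)·(0.2689) - 0.6 = -0.9372

-0.9372


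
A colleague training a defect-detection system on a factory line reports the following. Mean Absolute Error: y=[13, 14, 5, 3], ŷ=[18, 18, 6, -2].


Absolute errors: |13-18|=5, |14-18|=4, |5-6|=1, |3+ 2|=5
Sum = 15
MAE = 15/4 = 15/4

15/4


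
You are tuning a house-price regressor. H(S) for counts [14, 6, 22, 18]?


Probabilities: [14/60, 6/60, 22/60, 18/60] ≈ [0.2333, 0.1, 0.3667, 0.3]
H = -((14/60)·log₂(14/60) + (6/60)·log₂(6/60) + (22/60)·log₂(22/60) + (18/60)·log₂(18/60))
  = 1.8739 bits

1.8739 bits


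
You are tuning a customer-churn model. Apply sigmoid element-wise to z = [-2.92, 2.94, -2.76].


σ(-2.92) = 1/(1+e^2.92) = 0.0512
σ(2.94) = 1/(1+e^-2.94) = 0.9498
σ(-2.76) = 1/(1+e^2.76) = 0.0595
result = [0.0512, 0.9498, 0.0595]

[0.0512, 0.9498, 0.0595]


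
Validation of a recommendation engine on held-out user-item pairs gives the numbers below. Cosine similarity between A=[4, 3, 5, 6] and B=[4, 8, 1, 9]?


A·B = 4·4 + 3·8 + 5·1 + 6·9 = 99
‖A‖ = √86 = 9.2736, ‖B‖ = √162 = 12.7279
cos = 99/(√86·√162) = 99/√13932 = 0.8387

0.8387


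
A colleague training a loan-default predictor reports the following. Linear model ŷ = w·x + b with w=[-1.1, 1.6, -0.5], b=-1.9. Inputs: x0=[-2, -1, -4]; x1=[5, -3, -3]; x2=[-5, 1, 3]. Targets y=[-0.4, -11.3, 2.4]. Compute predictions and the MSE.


ŷ0 = (-1.1)·(-2) + (1.6)·(-1) + (-0.5)·(-4) - 1.9 = 0.7
ŷ1 = (-1.1)·(5) + (1.6)·(-3) + (-0.5)·(-3) - 1.9 = -10.7
ŷ2 = (-1.1)·(-5) + (1.6)·(1) + (-0.5)·(3) - 1.9 = 3.7
errors² = [1.21, 0.36, 1.69]
MSE = 3.2600/3 = 1.0867

1.0867


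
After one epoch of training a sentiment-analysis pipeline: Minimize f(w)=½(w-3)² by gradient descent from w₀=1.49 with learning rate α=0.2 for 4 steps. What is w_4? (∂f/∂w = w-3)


step 1: grad = 1.49-3 = -1.51; w = 1.49 - 0.2·(-1.51) = 1.792
step 2: grad = 1.792-3 = -1.208; w = 1.792 - 0.2·(-1.208) = 2.0336
step 3: grad = 2.0336-3 = -0.9664; w = 2.0336 - 0.2·(-0.9664) = 2.22688
step 4: grad = 2.22688-3 = -0.77312; w = 2.22688 - 0.2·(-0.77312) = 2.381504

2.381504


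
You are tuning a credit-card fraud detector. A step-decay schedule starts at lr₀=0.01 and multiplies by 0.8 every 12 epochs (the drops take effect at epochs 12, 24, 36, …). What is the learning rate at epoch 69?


n_drops = ⌊69/12⌋ = 5
lr = 0.01·0.8^5 = 0.01·0.32768 = 0.0032768

0.0032768


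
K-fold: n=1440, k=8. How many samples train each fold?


Fold size = 1440/8 = 180
Training per fold = 1440 - 180 = 1260

1260


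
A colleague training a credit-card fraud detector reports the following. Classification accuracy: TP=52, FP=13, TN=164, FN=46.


Accuracy = (TP+TN)/(TP+TN+FP+FN)
= (52+164)/(275)
= 216/275 = 78.55%

78.55%


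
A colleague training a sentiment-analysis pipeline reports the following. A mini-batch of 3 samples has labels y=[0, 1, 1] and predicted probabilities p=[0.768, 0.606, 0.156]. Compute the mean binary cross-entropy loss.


L[0] = -ln(1-0.768) = -ln(0.232) = 1.461
L[1] = -ln(0.606) = 0.5009
L[2] = -ln(0.156) = 1.8579
mean = (1.461 + 0.5009 + 1.8579)/3 = 1.2733

1.2733


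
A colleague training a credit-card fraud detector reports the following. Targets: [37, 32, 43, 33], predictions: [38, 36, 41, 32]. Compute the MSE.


Squared errors: (37-38)²=1, (32-36)²=16, (43-41)²=4, (33-32)²=1
Sum = 22
MSE = 22/4 = 11/2

11/2


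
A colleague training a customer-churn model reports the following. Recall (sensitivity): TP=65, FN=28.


Recall = TP/(TP+FN)
= 65/(65+28)
= 65/93 = 69.89%

69.89%


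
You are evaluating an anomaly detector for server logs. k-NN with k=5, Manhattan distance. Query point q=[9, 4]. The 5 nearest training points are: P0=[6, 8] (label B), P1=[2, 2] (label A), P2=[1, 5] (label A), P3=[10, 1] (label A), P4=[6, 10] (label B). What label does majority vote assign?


d(q,P0) = 7  (label B)
d(q,P1) = 9  (label A)
d(q,P2) = 9  (label A)
d(q,P3) = 4  (label A)
d(q,P4) = 9  (label B)
Votes: A=3, B=2
Majority → A

A


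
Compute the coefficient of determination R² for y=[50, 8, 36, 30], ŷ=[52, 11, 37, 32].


ȳ = 31
SS_res = Σ(y-ŷ)² = 18
SS_tot = Σ(y-ȳ)² = 916
R² = 1 - SS_res/SS_tot = 1 - 0.0197 = 0.9803

0.9803


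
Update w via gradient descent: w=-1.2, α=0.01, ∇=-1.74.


w_new = w - α·∇
= -1.2 - 0.01·-1.74
= -1.2 + 0.0174
= -1.1826

-1.1826


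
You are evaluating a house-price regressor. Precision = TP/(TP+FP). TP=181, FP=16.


Precision = TP/(TP+FP)
= 181/(181+16)
= 181/197 = 91.88%

91.88%


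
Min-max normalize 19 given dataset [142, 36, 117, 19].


min=19, max=142
(19-19)/(142-19) = 0/123 = 0.0

0.0


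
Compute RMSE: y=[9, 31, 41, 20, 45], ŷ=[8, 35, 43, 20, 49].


MSE = 37/5 = 7.4
RMSE = √(37/5) = 2.7203

2.7203


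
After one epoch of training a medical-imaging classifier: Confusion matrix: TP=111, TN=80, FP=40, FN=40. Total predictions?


Total = TP + TN + FP + FN
= 111 + 80 + 40 + 40
= 271
(Predicted positive: 151, predicted negative: 120)

271


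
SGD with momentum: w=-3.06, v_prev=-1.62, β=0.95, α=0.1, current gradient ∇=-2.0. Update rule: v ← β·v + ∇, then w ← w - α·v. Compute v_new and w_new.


v_new = 0.95·-1.62 - 2.0 = -1.539 - 2.0 = -3.539
w_new = -3.06 - 0.1·-3.539 = -3.06 + 0.3539 = -2.7061

v_new=-3.539, w_new=-2.7061


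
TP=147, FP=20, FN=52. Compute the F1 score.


Precision = 147/167 = 0.8802
Recall = 147/199 = 0.7387
F1 = 2·P·R/(P+R) = 2·TP/(2·TP+FP+FN) = 294/(294+20+52) = 294/366 = 0.8033

0.8033


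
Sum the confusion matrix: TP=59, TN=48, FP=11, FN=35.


Total = TP + TN + FP + FN
= 59 + 48 + 11 + 35
= 153
(Predicted positive: 70, predicted negative: 83)

153


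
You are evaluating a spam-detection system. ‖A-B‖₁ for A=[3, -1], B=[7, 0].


d = |3-7| + |-1-0|
  = 4 + 1
  = 5

5


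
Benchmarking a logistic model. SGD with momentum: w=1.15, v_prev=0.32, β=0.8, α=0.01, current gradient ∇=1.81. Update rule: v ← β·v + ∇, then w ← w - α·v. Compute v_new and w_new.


v_new = 0.8·0.32 + 1.81 = 0.256 + 1.81 = 2.066
w_new = 1.15 - 0.01·2.066 = 1.15 - 0.02066 = 1.12934

v_new=2.066, w_new=1.12934


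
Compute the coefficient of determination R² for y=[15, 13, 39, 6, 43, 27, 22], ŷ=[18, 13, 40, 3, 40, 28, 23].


ȳ = 23.5714
SS_res = Σ(y-ŷ)² = 30
SS_tot = Σ(y-ȳ)² = 1123.71
R² = 1 - SS_res/SS_tot = 1 - 0.0267 = 0.9733

0.9733


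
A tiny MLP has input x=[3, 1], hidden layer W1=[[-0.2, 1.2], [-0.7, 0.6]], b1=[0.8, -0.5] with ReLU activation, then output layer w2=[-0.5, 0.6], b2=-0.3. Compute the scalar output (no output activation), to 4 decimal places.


z1[0] = (-0.2)·(3) + (1.2)·(1) + 0.8 = 1.4
z1[1] = (-0.7)·(3) + (0.6)·(1) - 0.5 = -2.0
h = ReLU(z1) = [1.4, 0.0]
output = (-0.5)·(1.4) + (0.6)·(0.0) - 0.3 = -1.0

-1.0


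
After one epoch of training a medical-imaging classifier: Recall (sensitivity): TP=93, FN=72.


Recall = TP/(TP+FN)
= 93/(93+72)
= 93/165 = 56.36%

56.36%


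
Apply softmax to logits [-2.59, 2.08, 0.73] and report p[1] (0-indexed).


Exponentials: e^-2.59=0.075, e^2.08=8.0045, e^0.73=2.0751
Sum = 10.1546
Softmax = [0.0074, 0.7883, 0.2043]
p[1] = 8.0045/10.1546 = 0.7883

0.7883


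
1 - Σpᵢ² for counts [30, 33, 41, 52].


Probabilities: [30/156, 33/156, 41/156, 52/156] ≈ [0.1923, 0.2115, 0.2628, 0.3333]
Σpᵢ² = (900 + 1089 + 1681 + 2704)/156² = 6374/24336
Gini = 1 - Σpᵢ² = 1 - 6374/24336 = 0.7381

0.7381


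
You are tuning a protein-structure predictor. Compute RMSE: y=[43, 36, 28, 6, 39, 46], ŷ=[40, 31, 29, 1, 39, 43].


MSE = 69/6 = 11.5
RMSE = √(69/6) = 3.3912

3.3912


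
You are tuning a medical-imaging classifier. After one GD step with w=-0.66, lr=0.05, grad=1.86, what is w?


w_new = w - α·∇
= -0.66 - 0.05·1.86
= -0.66 - 0.093
= -0.753

-0.753


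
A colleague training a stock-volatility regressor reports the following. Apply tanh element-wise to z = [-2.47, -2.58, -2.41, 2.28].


tanh(-2.47) = -0.9858
tanh(-2.58) = -0.9886
tanh(-2.41) = -0.984
tanh(2.28) = 0.9793
result = [-0.9858, -0.9886, -0.984, 0.9793]

[-0.9858, -0.9886, -0.984, 0.9793]


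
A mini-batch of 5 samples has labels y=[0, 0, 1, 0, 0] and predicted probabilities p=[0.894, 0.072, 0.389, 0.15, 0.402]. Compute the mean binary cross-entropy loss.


L[0] = -ln(1-0.894) = -ln(0.106) = 2.2443
L[1] = -ln(1-0.072) = -ln(0.928) = 0.0747
L[2] = -ln(0.389) = 0.9442
L[3] = -ln(1-0.15) = -ln(0.85) = 0.1625
L[4] = -ln(1-0.402) = -ln(0.598) = 0.5142
mean = (2.2443 + 0.0747 + 0.9442 + 0.1625 + 0.5142)/5 = 0.788

0.788


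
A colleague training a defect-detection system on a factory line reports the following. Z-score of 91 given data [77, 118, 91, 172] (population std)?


μ = 114.5, σ = 36.3215
z = (91 - 114.5)/36.3215 = -0.647

-0.647


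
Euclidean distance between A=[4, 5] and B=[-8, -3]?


d = √((4+ 8)² + (5+ 3)²)
  = √(144 + 64)
  = √208 = 14.4222

14.4222


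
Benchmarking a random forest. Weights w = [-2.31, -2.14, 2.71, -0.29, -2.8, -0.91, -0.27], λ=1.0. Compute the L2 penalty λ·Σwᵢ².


‖w‖₂² = (-2.31)² + (-2.14)² + (2.71)² + (-0.29)² + (-2.8)² + (-0.91)² + (-0.27)²
     = 5.3361 + 4.5796 + 7.3441 + 0.0841 + 7.84 + 0.8281 + 0.0729
     = 26.0849
λ·‖w‖₂² = 1.0·26.0849 = 26.0849

26.0849


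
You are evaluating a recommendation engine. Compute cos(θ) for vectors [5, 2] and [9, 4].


A·B = 5·9 + 2·4 = 53
‖A‖ = √29 = 5.3852, ‖B‖ = √97 = 9.8489
cos = 53/(√29·√97) = 53/√2813 = 0.9993

0.9993


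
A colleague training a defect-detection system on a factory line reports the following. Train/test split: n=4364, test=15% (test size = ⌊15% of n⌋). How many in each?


Test = ⌊4364·15/100⌋ = 654
Train = 4364 - 654 = 3710

Train: 3710, Test: 654


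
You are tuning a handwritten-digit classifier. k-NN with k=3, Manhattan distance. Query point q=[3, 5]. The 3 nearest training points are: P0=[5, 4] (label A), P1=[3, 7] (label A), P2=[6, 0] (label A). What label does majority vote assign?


d(q,P0) = 3  (label A)
d(q,P1) = 2  (label A)
d(q,P2) = 8  (label A)
Votes: A=3, B=0
Majority → A

A


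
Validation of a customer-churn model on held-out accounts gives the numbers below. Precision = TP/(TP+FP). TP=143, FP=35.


Precision = TP/(TP+FP)
= 143/(143+35)
= 143/178 = 80.34%

80.34%


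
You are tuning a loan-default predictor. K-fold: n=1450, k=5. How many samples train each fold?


Fold size = 1450/5 = 290
Training per fold = 1450 - 290 = 1160

1160


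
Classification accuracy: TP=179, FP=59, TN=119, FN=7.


Accuracy = (TP+TN)/(TP+TN+FP+FN)
= (179+119)/(364)
= 298/364 = 81.87%

81.87%


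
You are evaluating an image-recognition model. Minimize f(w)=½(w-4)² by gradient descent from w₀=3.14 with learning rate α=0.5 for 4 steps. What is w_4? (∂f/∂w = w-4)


step 1: grad = 3.14-4 = -0.86; w = 3.14 - 0.5·(-0.86) = 3.57
step 2: grad = 3.57-4 = -0.43; w = 3.57 - 0.5·(-0.43) = 3.785
step 3: grad = 3.785-4 = -0.215; w = 3.785 - 0.5·(-0.215) = 3.8925
step 4: grad = 3.8925-4 = -0.1075; w = 3.8925 - 0.5·(-0.1075) = 3.94625

3.94625


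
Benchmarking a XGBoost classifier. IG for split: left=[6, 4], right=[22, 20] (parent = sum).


Parent = [28, 24], H_parent = 0.9957
H_left = 0.971 (n=10), H_right = 0.9984 (n=42)
H_children = (10/52)·0.971 + (42/52)·0.9984 = 0.9931
IG = 0.9957 - 0.9931 = 0.0026

0.0026


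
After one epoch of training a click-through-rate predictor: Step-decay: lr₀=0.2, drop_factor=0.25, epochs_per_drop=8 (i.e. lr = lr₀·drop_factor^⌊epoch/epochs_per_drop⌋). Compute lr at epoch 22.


n_drops = ⌊22/8⌋ = 2
lr = 0.2·0.25^2 = 0.2·0.0625 = 0.0125

0.0125


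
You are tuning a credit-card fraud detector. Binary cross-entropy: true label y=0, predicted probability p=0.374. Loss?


BCE = -[y·ln(p) + (1-y)·ln(1-p)]
= -0 - 1·ln(1-0.374)
= -ln(0.626) = 0.4684

0.4684


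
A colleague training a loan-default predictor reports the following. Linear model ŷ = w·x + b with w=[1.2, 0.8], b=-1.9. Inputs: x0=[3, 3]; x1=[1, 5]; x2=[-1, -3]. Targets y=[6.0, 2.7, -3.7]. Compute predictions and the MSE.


ŷ0 = (1.2)·(3) + (0.8)·(3) - 1.9 = 4.1
ŷ1 = (1.2)·(1) + (0.8)·(5) - 1.9 = 3.3
ŷ2 = (1.2)·(-1) + (0.8)·(-3) - 1.9 = -5.5
errors² = [3.61, 0.36, 3.24]
MSE = 7.2100/3 = 2.4033

2.4033


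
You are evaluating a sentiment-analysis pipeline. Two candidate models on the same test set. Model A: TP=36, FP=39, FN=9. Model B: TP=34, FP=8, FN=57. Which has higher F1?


Model A: P=36/75=0.48, R=36/45=0.8, F1=2PR/(P+R)=2TP/(2TP+FP+FN)=72/120=0.6
Model B: P=34/42=0.8095, R=34/91=0.3736, F1=2PR/(P+R)=2TP/(2TP+FP+FN)=68/133=0.5113
0.6 > 0.5113 → Model A

Model A


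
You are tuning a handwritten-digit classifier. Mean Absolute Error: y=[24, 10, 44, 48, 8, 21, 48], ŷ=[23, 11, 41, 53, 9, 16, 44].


Absolute errors: |24-23|=1, |10-11|=1, |44-41|=3, |48-53|=5, |8-9|=1, |21-16|=5, |48-44|=4
Sum = 20
MAE = 20/7 = 20/7

20/7


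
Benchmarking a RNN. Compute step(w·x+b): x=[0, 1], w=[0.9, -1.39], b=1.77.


z = (0)·(0.9) + (1)·(-1.39) + 1.77
  = 0.38
step(z) = 1 (z≥0)

1


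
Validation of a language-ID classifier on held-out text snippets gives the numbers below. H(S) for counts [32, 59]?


Probabilities: [32/91, 59/91] ≈ [0.3516, 0.6484]
H = -((32/91)·log₂(32/91) + (59/91)·log₂(59/91))
  = 0.9355 bits

0.9355 bits


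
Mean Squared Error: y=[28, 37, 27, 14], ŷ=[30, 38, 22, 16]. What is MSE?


Squared errors: (28-30)²=4, (37-38)²=1, (27-22)²=25, (14-16)²=4
Sum = 34
MSE = 34/4 = 17/2

17/2


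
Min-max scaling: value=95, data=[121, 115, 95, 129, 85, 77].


min=77, max=129
(95-77)/(129-77) = 18/52 = 0.3462

0.3462


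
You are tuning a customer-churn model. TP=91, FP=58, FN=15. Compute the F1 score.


Precision = 91/149 = 0.6107
Recall = 91/106 = 0.8585
F1 = 2·P·R/(P+R) = 2·TP/(2·TP+FP+FN) = 182/(182+58+15) = 182/255 = 0.7137

0.7137


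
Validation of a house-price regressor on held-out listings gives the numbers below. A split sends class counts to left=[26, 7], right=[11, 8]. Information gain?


Parent = [37, 15], H_parent = 0.8667
H_left = 0.7455 (n=33), H_right = 0.9819 (n=19)
H_children = (33/52)·0.7455 + (19/52)·0.9819 = 0.8319
IG = 0.8667 - 0.8319 = 0.0348

0.0348


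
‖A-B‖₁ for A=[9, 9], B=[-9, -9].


d = |9+ 9| + |9+ 9|
  = 18 + 18
  = 36

36


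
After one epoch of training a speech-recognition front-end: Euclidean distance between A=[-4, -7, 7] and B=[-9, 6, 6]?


d = √((-4+ 9)² + (-7-6)² + (7-6)²)
  = √(25 + 169 + 1)
  = √195 = 13.9642

13.9642


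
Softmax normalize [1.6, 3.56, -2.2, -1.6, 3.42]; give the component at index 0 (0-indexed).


Exponentials: e^1.6=4.953, e^3.56=35.1632, e^-2.2=0.1108, e^-1.6=0.2019, e^3.42=30.5694
Sum = 70.9983
Softmax = [0.0698, 0.4953, 0.0016, 0.0028, 0.4306]
p[0] = 4.953/70.9983 = 0.0698

0.0698


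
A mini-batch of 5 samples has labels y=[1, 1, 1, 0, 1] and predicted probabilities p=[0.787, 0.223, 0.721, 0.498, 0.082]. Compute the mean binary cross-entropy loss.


L[0] = -ln(0.787) = 0.2395
L[1] = -ln(0.223) = 1.5006
L[2] = -ln(0.721) = 0.3271
L[3] = -ln(1-0.498) = -ln(0.502) = 0.6892
L[4] = -ln(0.082) = 2.501
mean = (0.2395 + 1.5006 + 0.3271 + 0.6892 + 2.501)/5 = 1.0515

1.0515


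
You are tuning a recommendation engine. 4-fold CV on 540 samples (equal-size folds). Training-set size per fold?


Fold size = 540/4 = 135
Training per fold = 540 - 135 = 405

405


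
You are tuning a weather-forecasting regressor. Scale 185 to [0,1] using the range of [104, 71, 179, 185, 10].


min=10, max=185
(185-10)/(185-10) = 175/175 = 1.0

1.0


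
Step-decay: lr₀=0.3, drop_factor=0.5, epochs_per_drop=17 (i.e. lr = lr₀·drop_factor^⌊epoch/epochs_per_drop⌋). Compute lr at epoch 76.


n_drops = ⌊76/17⌋ = 4
lr = 0.3·0.5^4 = 0.3·0.0625 = 0.01875

0.01875


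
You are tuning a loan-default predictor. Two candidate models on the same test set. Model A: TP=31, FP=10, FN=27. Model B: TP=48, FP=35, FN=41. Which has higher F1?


Model A: P=31/41=0.7561, R=31/58=0.5345, F1=2PR/(P+R)=2TP/(2TP+FP+FN)=62/99=0.6263
Model B: P=48/83=0.5783, R=48/89=0.5393, F1=2PR/(P+R)=2TP/(2TP+FP+FN)=96/172=0.5581
0.6263 > 0.5581 → Model A

Model A


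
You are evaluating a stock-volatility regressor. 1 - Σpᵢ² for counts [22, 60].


Probabilities: [22/82, 60/82] ≈ [0.2683, 0.7317]
Σpᵢ² = (484 + 3600)/82² = 4084/6724
Gini = 1 - Σpᵢ² = 1 - 4084/6724 = 0.3926

0.3926


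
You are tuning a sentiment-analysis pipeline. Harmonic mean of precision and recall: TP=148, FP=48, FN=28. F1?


Precision = 148/196 = 0.7551
Recall = 148/176 = 0.8409
F1 = 2·P·R/(P+R) = 2·TP/(2·TP+FP+FN) = 296/(296+48+28) = 296/372 = 0.7957

0.7957


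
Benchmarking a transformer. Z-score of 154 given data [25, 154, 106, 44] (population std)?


μ = 82.25, σ = 51.1193
z = (154 - 82.25)/51.1193 = 1.4036

1.4036


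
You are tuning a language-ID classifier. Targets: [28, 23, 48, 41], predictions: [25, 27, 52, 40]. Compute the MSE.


Squared errors: (28-25)²=9, (23-27)²=16, (48-52)²=16, (41-40)²=1
Sum = 42
MSE = 42/4 = 21/2

21/2


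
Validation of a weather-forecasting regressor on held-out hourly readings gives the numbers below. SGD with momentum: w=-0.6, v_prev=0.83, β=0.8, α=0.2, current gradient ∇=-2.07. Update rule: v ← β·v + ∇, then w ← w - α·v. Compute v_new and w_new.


v_new = 0.8·0.83 - 2.07 = 0.664 - 2.07 = -1.406
w_new = -0.6 - 0.2·-1.406 = -0.6 + 0.2812 = -0.3188

v_new=-1.406, w_new=-0.3188


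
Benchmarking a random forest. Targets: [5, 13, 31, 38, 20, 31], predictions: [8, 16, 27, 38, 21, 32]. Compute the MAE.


Absolute errors: |5-8|=3, |13-16|=3, |31-27|=4, |38-38|=0, |20-21|=1, |31-32|=1
Sum = 12
MAE = 12/6 = 2

2


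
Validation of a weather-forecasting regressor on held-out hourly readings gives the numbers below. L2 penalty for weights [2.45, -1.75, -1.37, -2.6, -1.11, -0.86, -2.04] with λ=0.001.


‖w‖₂² = (2.45)² + (-1.75)² + (-1.37)² + (-2.6)² + (-1.11)² + (-0.86)² + (-2.04)²
     = 6.0025 + 3.0625 + 1.8769 + 6.76 + 1.2321 + 0.7396 + 4.1616
     = 23.8352
λ·‖w‖₂² = 0.001·23.8352 = 0.023835

0.023835


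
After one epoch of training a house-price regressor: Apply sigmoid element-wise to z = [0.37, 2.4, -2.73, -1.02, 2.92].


σ(0.37) = 1/(1+e^-0.37) = 0.5915
σ(2.4) = 1/(1+e^-2.4) = 0.9168
σ(-2.73) = 1/(1+e^2.73) = 0.0612
σ(-1.02) = 1/(1+e^1.02) = 0.265
σ(2.92) = 1/(1+e^-2.92) = 0.9488
result = [0.5915, 0.9168, 0.0612, 0.265, 0.9488]

[0.5915, 0.9168, 0.0612, 0.265, 0.9488]
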